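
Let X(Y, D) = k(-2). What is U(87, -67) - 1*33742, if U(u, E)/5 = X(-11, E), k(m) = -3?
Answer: -33757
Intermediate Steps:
X(Y, D) = -3
U(u, E) = -15 (U(u, E) = 5*(-3) = -15)
U(87, -67) - 1*33742 = -15 - 1*33742 = -15 - 33742 = -33757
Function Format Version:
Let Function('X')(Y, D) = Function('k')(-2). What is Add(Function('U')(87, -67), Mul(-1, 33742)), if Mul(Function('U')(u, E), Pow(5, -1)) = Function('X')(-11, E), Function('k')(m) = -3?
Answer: -33757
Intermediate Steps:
Function('X')(Y, D) = -3
Function('U')(u, E) = -15 (Function('U')(u, E) = Mul(5, -3) = -15)
Add(Function('U')(87, -67), Mul(-1, 33742)) = Add(-15, Mul(-1, 33742)) = Add(-15, -33742) = -33757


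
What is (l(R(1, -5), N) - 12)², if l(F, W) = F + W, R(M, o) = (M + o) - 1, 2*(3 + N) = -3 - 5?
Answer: 576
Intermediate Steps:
N = -7 (N = -3 + (-3 - 5)/2 = -3 + (½)*(-8) = -3 - 4 = -7)
R(M, o) = -1 + M + o
(l(R(1, -5), N) - 12)² = (((-1 + 1 - 5) - 7) - 12)² = ((-5 - 7) - 12)² = (-12 - 12)² = (-24)² = 576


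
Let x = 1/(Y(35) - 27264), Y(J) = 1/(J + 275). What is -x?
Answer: 310/8451839 ≈ 3.6678e-5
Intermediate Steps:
Y(J) = 1/(275 + J)
x = -310/8451839 (x = 1/(1/(275 + 35) - 27264) = 1/(1/310 - 27264) = 1/(-8451839/310) = -310/8451839 ≈ -3.6678e-5)
-x = -1*(-310/8451839) = 310/8451839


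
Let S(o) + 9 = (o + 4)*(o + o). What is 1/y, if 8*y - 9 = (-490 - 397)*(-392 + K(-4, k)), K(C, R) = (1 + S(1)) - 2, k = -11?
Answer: 8/347713 ≈ 2.3007e-5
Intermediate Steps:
S(o) = -9 + 2*o*(4 + o) (S(o) = -9 + (o + 4)*(o + o) = -9 + (4 + o)*(2*o) = -9 + 2*o*(4 + o))
K(C, R) = 0 (K(C, R) = (1 + (-9 + 2*1**2 + 8*1)) - 2 = (1 + (-9 + 2*1 + 8)) - 2 = (1 + (-9 + 2 + 8)) - 2 = (1 + 1) - 2 = 2 - 2 = 0)
y = 347713/8 (y = 9/8 + ((-490 - 397)*(-392 + 0))/8 = 9/8 + (-887*(-392))/8 = 9/8 + (1/8)*347704 = 9/8 + 43463 = 347713/8 ≈ 43464.)
1/y = 1/(347713/8) = 8/347713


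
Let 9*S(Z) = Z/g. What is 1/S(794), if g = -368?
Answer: -1656/397 ≈ -4.1713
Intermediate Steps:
S(Z) = -Z/3312 (S(Z) = (Z/(-368))/9 = (Z*(-1/368))/9 = (-Z/368)/9 = -Z/3312)
1/S(794) = 1/(-1/3312*794) = 1/(-397/1656) = -1656/397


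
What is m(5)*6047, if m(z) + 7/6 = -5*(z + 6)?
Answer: -2037839/6 ≈ -3.3964e+5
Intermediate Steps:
m(z) = -187/6 - 5*z (m(z) = -7/6 - 5*(z + 6) = -7/6 - 5*(6 + z) = -7/6 + (-30 - 5*z) = -187/6 - 5*z)
m(5)*6047 = (-187/6 - 5*5)*6047 = (-187/6 - 25)*6047 = -337/6*6047 = -2037839/6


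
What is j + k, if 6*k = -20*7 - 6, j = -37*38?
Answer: -4291/3 ≈ -1430.3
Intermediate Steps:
j = -1406
k = -73/3 (k = (-20*7 - 6)/6 = (-140 - 6)/6 = (⅙)*(-146) = -73/3 ≈ -24.333)
j + k = -1406 - 73/3 = -4291/3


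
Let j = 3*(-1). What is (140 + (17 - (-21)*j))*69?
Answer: 6486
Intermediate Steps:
j = -3
(140 + (17 - (-21)*j))*69 = (140 + (17 - (-21)*(-3)))*69 = (140 + (17 - 1*63))*69 = (140 + (17 - 63))*69 = (140 - 46)*69 = 94*69 = 6486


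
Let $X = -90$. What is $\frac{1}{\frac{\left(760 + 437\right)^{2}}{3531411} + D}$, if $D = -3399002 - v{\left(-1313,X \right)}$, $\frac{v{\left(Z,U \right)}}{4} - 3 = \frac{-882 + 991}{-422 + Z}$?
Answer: $- \frac{226925855}{771324009009977} \approx -2.942 \cdot 10^{-7}$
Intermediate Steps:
$v{\left(Z,U \right)} = 12 + \frac{436}{-422 + Z}$ ($v{\left(Z,U \right)} = 12 + 4 \frac{-882 + 991}{-422 + Z} = 12 + 4 \frac{109}{-422 + Z} = 12 + \frac{436}{-422 + Z}$)
$D = - \frac{5897288854}{1735}$ ($D = -3399002 - \frac{4 \left(-1157 + 3 \left(-1313\right)\right)}{-422 - 1313} = -3399002 - \frac{4 \left(-1157 - 3939\right)}{-1735} = -3399002 - 4 \left(- \frac{1}{1735}\right) \left(-5096\right) = -3399002 - \frac{20384}{1735} = - \frac{5897288854}{1735} \approx -3.399 \cdot 10^{6}$)
$\frac{1}{\frac{\left(760 + 437\right)^{2}}{3531411} + D} = \frac{1}{\frac{\left(760 + 437\right)^{2}}{3531411} - \frac{5897288854}{1735}} = \frac{1}{1197^{2} \cdot \frac{1}{3531411} - \frac{5897288854}{1735}} = \frac{1}{1432809 \cdot \frac{1}{3531411} - \frac{5897288854}{1735}} = \frac{1}{\frac{53067}{130793} - \frac{5897288854}{1735}} = \frac{1}{- \frac{771324009009977}{226925855}} = - \frac{226925855}{771324009009977}$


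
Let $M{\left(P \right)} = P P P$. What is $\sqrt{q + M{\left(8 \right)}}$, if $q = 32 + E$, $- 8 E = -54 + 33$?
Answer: $\frac{\sqrt{8746}}{4} \approx 23.38$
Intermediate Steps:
$M{\left(P \right)} = P^{3}$ ($M{\left(P \right)} = P^{2} P = P^{3}$)
$E = \frac{21}{8}$ ($E = - \frac{-54 + 33}{8} = \left(- \frac{1}{8}\right) \left(-21\right) = \frac{21}{8} \approx 2.625$)
$q = \frac{277}{8}$ ($q = 32 + \frac{21}{8} = \frac{277}{8} \approx 34.625$)
$\sqrt{q + M{\left(8 \right)}} = \sqrt{\frac{277}{8} + 8^{3}} = \sqrt{\frac{277}{8} + 512} = \sqrt{\frac{4373}{8}} = \frac{\sqrt{8746}}{4}$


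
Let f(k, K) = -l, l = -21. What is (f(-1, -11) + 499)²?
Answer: 270400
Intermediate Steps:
f(k, K) = 21 (f(k, K) = -1*(-21) = 21)
(f(-1, -11) + 499)² = (21 + 499)² = 520² = 270400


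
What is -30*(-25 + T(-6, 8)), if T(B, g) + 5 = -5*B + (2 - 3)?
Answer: 30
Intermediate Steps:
T(B, g) = -6 - 5*B (T(B, g) = -5 + (-5*B + (2 - 3)) = -5 + (-5*B - 1) = -5 + (-1 - 5*B) = -6 - 5*B)
-30*(-25 + T(-6, 8)) = -30*(-25 + (-6 - 5*(-6))) = -30*(-25 + (-6 + 30)) = -30*(-25 + 24) = -30*(-1) = 30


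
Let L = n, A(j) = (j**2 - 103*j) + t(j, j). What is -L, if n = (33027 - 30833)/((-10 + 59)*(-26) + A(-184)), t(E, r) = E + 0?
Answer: -1097/25675 ≈ -0.042726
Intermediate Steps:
t(E, r) = E
A(j) = j**2 - 102*j (A(j) = (j**2 - 103*j) + j = j**2 - 102*j)
n = 1097/25675 (n = (33027 - 30833)/((-10 + 59)*(-26) - 184*(-102 - 184)) = 2194/(49*(-26) - 184*(-286)) = 2194/(-1274 + 52624) = 2194/51350 = 2194*(1/51350) = 1097/25675 ≈ 0.042726)
L = 1097/25675 ≈ 0.042726
-L = -1*1097/25675 = -1097/25675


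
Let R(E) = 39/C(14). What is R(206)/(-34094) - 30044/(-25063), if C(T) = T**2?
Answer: 200765769199/167481592712 ≈ 1.1987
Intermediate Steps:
R(E) = 39/196 (R(E) = 39/(14**2) = 39/196)
R(206)/(-34094) - 30044/(-25063) = (39/196)/(-34094) - 30044/(-25063) = (39/196)*(-1/34094) - 30044*(-1/25063) = -39/6682424 + 30044/25063 = 200765769199/167481592712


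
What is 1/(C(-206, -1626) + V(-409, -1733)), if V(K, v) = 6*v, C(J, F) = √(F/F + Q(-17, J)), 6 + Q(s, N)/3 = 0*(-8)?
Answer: -10398/108118421 - I*√17/108118421 ≈ -9.6172e-5 - 3.8135e-8*I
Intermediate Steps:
Q(s, N) = -18 (Q(s, N) = -18 + 3*(0*(-8)) = -18 + 3*0 = -18 + 0 = -18)
C(J, F) = I*√17 (C(J, F) = √(F/F - 18) = √(1 - 18) = √(-17) = I*√17)
1/(C(-206, -1626) + V(-409, -1733)) = 1/(I*√17 + 6*(-1733)) = 1/(I*√17 - 10398) = 1/(-10398 + I*√17)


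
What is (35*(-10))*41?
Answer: -14350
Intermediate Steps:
(35*(-10))*41 = -350*41 = -14350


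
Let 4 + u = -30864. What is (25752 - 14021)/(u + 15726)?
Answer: -11731/15142 ≈ -0.77473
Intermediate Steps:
u = -30868 (u = -4 - 30864 = -30868)
(25752 - 14021)/(u + 15726) = (25752 - 14021)/(-30868 + 15726) = 11731/(-15142) = 11731*(-1/15142) = -11731/15142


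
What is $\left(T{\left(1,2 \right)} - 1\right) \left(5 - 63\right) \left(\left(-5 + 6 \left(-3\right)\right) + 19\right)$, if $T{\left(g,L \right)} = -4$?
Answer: $-1160$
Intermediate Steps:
$\left(T{\left(1,2 \right)} - 1\right) \left(5 - 63\right) \left(\left(-5 + 6 \left(-3\right)\right) + 19\right) = \left(-4 - 1\right) \left(5 - 63\right) \left(\left(-5 + 6 \left(-3\right)\right) + 19\right) = - 5 \left(- 58 \left(\left(-5 - 18\right) + 19\right)\right) = - 5 \left(- 58 \left(-23 + 19\right)\right) = - 5 \left(\left(-58\right) \left(-4\right)\right) = \left(-5\right) 232 = -1160$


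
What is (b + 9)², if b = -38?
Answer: 841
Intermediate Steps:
(b + 9)² = (-38 + 9)² = (-29)² = 841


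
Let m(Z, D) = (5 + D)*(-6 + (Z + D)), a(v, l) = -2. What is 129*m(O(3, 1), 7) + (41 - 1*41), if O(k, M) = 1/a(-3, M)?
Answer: 774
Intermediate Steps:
O(k, M) = -1/2 (O(k, M) = 1/(-2) = -1/2)
m(Z, D) = (5 + D)*(-6 + D + Z) (m(Z, D) = (5 + D)*(-6 + (D + Z)) = (5 + D)*(-6 + D + Z))
129*m(O(3, 1), 7) + (41 - 1*41) = 129*(-30 + 7**2 - 1*7 + 5*(-1/2) + 7*(-1/2)) + (41 - 1*41) = 129*(-30 + 49 - 7 - 5/2 - 7/2) + (41 - 41) = 129*6 + 0 = 774 + 0 = 774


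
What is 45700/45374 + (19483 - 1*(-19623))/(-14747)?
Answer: -550228872/334565189 ≈ -1.6446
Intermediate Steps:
45700/45374 + (19483 - 1*(-19623))/(-14747) = 45700*(1/45374) + (19483 + 19623)*(-1/14747) = 22850/22687 + 39106*(-1/14747) = 22850/22687 - 39106/14747 = -550228872/334565189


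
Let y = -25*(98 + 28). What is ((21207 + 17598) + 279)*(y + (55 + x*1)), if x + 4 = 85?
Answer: -117799176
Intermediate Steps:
x = 81 (x = -4 + 85 = 81)
y = -3150 (y = -25*126 = -3150)
((21207 + 17598) + 279)*(y + (55 + x*1)) = ((21207 + 17598) + 279)*(-3150 + (55 + 81*1)) = (38805 + 279)*(-3150 + (55 + 81)) = 39084*(-3150 + 136) = 39084*(-3014) = -117799176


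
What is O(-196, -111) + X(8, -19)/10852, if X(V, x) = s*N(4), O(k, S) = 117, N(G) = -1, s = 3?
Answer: 1269681/10852 ≈ 117.00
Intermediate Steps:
X(V, x) = -3 (X(V, x) = 3*(-1) = -3)
O(-196, -111) + X(8, -19)/10852 = 117 - 3/10852 = 1269681/10852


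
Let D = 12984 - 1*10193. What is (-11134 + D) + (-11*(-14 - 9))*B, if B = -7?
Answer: -10114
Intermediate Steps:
D = 2791 (D = 12984 - 10193 = 2791)
(-11134 + D) + (-11*(-14 - 9))*B = (-11134 + 2791) - 11*(-14 - 9)*(-7) = -8343 - 11*(-23)*(-7) = -8343 + 253*(-7) = -8343 - 1771 = -10114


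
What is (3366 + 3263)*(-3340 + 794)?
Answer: -16877434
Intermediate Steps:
(3366 + 3263)*(-3340 + 794) = 6629*(-2546) = -16877434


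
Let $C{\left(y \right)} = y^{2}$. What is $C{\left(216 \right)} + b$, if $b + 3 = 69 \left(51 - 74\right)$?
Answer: $45066$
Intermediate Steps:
$b = -1590$ ($b = -3 + 69 \left(51 - 74\right) = -3 + 69 \left(-23\right) = -3 - 1587 = -1590$)
$C{\left(216 \right)} + b = 216^{2} - 1590 = 46656 - 1590 = 45066$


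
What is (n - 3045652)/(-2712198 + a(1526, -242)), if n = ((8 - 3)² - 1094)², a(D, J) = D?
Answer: 1902891/2710672 ≈ 0.70200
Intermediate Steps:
n = 1142761 (n = (5² - 1094)² = (25 - 1094)² = (-1069)² = 1142761)
(n - 3045652)/(-2712198 + a(1526, -242)) = (1142761 - 3045652)/(-2712198 + 1526) = -1902891/(-2710672) = -1902891*(-1/2710672) = 1902891/2710672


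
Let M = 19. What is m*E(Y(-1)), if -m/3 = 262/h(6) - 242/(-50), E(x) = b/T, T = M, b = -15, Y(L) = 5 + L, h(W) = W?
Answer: 10914/95 ≈ 114.88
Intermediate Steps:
T = 19
E(x) = -15/19
m = -3638/25 (m = -3*(262/6 - 242/(-50)) = -3*(262*(1/6) - 242*(-1/50)) = -3*(131/3 + 121/25) = -3*3638/75 = -3638/25 ≈ -145.52)
m*E(Y(-1)) = -3638/25*(-15/19) = 10914/95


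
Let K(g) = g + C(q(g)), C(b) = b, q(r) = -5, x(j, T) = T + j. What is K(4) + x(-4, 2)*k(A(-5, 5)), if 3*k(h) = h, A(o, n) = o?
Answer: 7/3 ≈ 2.3333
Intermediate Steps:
k(h) = h/3
K(g) = -5 + g (K(g) = g - 5 = -5 + g)
K(4) + x(-4, 2)*k(A(-5, 5)) = (-5 + 4) + (2 - 4)*((⅓)*(-5)) = -1 - 2*(-5/3) = -1 + 10/3 = 7/3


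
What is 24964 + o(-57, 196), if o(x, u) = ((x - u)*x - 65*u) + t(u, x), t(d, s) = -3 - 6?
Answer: 26636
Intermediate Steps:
t(d, s) = -9
o(x, u) = -9 - 65*u + x*(x - u) (o(x, u) = ((x - u)*x - 65*u) - 9 = (x*(x - u) - 65*u) - 9 = (-65*u + x*(x - u)) - 9 = -9 - 65*u + x*(x - u))
24964 + o(-57, 196) = 24964 + (-9 + (-57)² - 65*196 - 1*196*(-57)) = 24964 + (-9 + 3249 - 12740 + 11172) = 24964 + 1672 = 26636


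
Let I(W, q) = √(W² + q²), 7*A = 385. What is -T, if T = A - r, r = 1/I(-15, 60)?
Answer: -55 + √17/255 ≈ -54.984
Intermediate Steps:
A = 55 (A = (⅐)*385 = 55)
r = √17/255 (r = 1/(√((-15)² + 60²)) = 1/(√(225 + 3600)) = 1/(√3825) = 1/(15*√17) = √17/255 ≈ 0.016169)
T = 55 - √17/255 ≈ 54.984
-T = -(55 - √17/255) = -55 + √17/255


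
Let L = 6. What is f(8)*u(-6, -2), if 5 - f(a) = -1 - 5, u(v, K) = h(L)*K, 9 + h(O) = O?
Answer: 66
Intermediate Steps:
h(O) = -9 + O
u(v, K) = -3*K (u(v, K) = (-9 + 6)*K = -3*K)
f(a) = 11 (f(a) = 5 - (-1 - 5) = 5 - 1*(-6) = 5 + 6 = 11)
f(8)*u(-6, -2) = 11*(-3*(-2)) = 11*6 = 66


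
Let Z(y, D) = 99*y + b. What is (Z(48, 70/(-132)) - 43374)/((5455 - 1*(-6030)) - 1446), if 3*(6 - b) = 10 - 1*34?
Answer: -38608/10039 ≈ -3.8458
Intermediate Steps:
b = 14 (b = 6 - (10 - 1*34)/3 = 6 - (10 - 34)/3 = 6 - ⅓*(-24) = 6 + 8 = 14)
Z(y, D) = 14 + 99*y (Z(y, D) = 99*y + 14 = 14 + 99*y)
(Z(48, 70/(-132)) - 43374)/((5455 - 1*(-6030)) - 1446) = ((14 + 99*48) - 43374)/((5455 - 1*(-6030)) - 1446) = ((14 + 4752) - 43374)/((5455 + 6030) - 1446) = (4766 - 43374)/(11485 - 1446) = -38608/10039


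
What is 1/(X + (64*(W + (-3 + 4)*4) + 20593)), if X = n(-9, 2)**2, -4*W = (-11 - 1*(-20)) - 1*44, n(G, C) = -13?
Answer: 1/21578 ≈ 4.6343e-5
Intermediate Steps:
W = 35/4 (W = -((-11 - 1*(-20)) - 1*44)/4 = -((-11 + 20) - 44)/4 = -(9 - 44)/4 = -1/4*(-35) = 35/4 ≈ 8.7500)
X = 169 (X = (-13)**2 = 169)
1/(X + (64*(W + (-3 + 4)*4) + 20593)) = 1/(169 + (64*(35/4 + (-3 + 4)*4) + 20593)) = 1/(169 + (64*(35/4 + 1*4) + 20593)) = 1/(169 + (64*(35/4 + 4) + 20593)) = 1/(169 + (64*(51/4) + 20593)) = 1/(169 + (816 + 20593)) = 1/(169 + 21409) = 1/21578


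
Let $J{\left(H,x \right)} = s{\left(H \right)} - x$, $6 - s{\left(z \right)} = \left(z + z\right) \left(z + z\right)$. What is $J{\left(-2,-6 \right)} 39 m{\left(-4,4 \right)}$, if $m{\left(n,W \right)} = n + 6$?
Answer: $-312$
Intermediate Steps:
$s{\left(z \right)} = 6 - 4 z^{2}$ ($s{\left(z \right)} = 6 - \left(z + z\right) \left(z + z\right) = 6 - 2 z 2 z = 6 - 4 z^{2}$)
$m{\left(n,W \right)} = 6 + n$
$J{\left(H,x \right)} = 6 - x - 4 H^{2}$ ($J{\left(H,x \right)} = \left(6 - 4 H^{2}\right) - x = 6 - x - 4 H^{2}$)
$J{\left(-2,-6 \right)} 39 m{\left(-4,4 \right)} = \left(6 - -6 - 4 \left(-2\right)^{2}\right) 39 \left(6 - 4\right) = \left(6 + 6 - 16\right) 39 \cdot 2 = \left(-4\right) 39 \cdot 2 = \left(-156\right) 2 = -312$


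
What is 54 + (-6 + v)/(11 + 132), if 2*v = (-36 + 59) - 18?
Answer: 15437/286 ≈ 53.976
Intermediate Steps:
v = 5/2 (v = ((-36 + 59) - 18)/2 = (23 - 18)/2 = (½)*5 = 5/2 ≈ 2.5000)
54 + (-6 + v)/(11 + 132) = 54 + (-6 + 5/2)/(11 + 132) = 54 - 7/2/143 = 54 - 7/2*1/143 = 54 - 7/286 = 15437/286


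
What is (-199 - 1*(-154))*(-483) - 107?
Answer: 21628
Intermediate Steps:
(-199 - 1*(-154))*(-483) - 107 = (-199 + 154)*(-483) - 107 = -45*(-483) - 107 = 21735 - 107 = 21628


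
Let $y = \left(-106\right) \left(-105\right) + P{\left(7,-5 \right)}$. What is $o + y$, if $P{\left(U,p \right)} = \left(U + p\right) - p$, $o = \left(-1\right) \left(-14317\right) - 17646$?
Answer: $7808$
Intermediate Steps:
$o = -3329$ ($o = 14317 - 17646 = -3329$)
$P{\left(U,p \right)} = U$
$y = 11137$ ($y = \left(-106\right) \left(-105\right) + 7 = 11130 + 7 = 11137$)
$o + y = -3329 + 11137 = 7808$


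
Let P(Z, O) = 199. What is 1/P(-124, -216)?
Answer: 1/199 ≈ 0.0050251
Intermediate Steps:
1/P(-124, -216) = 1/199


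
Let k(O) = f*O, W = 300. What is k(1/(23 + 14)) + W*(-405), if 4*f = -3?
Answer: -17982003/148 ≈ -1.2150e+5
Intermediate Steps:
f = -¾ (f = (¼)*(-3) = -¾ ≈ -0.75000)
k(O) = -3*O/4
k(1/(23 + 14)) + W*(-405) = -3/(4*(23 + 14)) + 300*(-405) = -¾/37 - 121500 = -¾*1/37 - 121500 = -3/148 - 121500 = -17982003/148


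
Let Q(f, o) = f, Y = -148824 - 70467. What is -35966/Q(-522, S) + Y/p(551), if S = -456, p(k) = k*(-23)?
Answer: 9832190/114057 ≈ 86.204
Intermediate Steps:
Y = -219291
p(k) = -23*k
-35966/Q(-522, S) + Y/p(551) = -35966/(-522) - 219291/((-23*551)) = -35966*(-1/522) - 219291/(-12673) = 17983/261 - 219291*(-1/12673) = 17983/261 + 219291/12673 = 9832190/114057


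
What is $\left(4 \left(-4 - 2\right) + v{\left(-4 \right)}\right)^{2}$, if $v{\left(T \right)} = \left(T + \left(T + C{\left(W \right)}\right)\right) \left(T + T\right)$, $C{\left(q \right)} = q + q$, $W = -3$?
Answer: $7744$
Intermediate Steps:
$C{\left(q \right)} = 2 q$
$v{\left(T \right)} = 2 T \left(-6 + 2 T\right)$ ($v{\left(T \right)} = \left(T + \left(T + 2 \left(-3\right)\right)\right) \left(T + T\right) = \left(T + \left(T - 6\right)\right) 2 T = \left(T + \left(-6 + T\right)\right) 2 T = \left(-6 + 2 T\right) 2 T = 2 T \left(-6 + 2 T\right)$)
$\left(4 \left(-4 - 2\right) + v{\left(-4 \right)}\right)^{2} = \left(4 \left(-4 - 2\right) + 4 \left(-4\right) \left(-3 - 4\right)\right)^{2} = \left(4 \left(-6\right) + 4 \left(-4\right) \left(-7\right)\right)^{2} = \left(-24 + 112\right)^{2} = 88^{2} = 7744$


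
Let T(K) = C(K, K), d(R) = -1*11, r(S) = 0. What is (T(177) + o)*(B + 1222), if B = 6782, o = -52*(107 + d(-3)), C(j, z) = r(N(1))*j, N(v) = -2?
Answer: -39955968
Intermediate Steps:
C(j, z) = 0 (C(j, z) = 0*j = 0)
d(R) = -11
T(K) = 0
o = -4992 (o = -52*(107 - 11) = -52*96 = -4992)
(T(177) + o)*(B + 1222) = (0 - 4992)*(6782 + 1222) = -4992*8004 = -39955968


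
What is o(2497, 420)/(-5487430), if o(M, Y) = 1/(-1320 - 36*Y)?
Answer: 1/90213349200 ≈ 1.1085e-11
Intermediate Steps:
o(2497, 420)/(-5487430) = -1/(1320 + 36*420)/(-5487430) = -1/(1320 + 15120)*(-1/5487430) = -1/16440*(-1/5487430) = 1/90213349200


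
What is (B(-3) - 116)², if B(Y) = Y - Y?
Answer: 13456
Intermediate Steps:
B(Y) = 0
(B(-3) - 116)² = (0 - 116)² = (-116)² = 13456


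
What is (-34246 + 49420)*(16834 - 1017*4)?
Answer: 193711284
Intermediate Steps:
(-34246 + 49420)*(16834 - 1017*4) = 15174*(16834 - 4068) = 15174*12766 = 193711284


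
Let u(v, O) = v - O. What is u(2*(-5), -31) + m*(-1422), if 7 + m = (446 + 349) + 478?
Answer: -1800231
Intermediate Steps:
m = 1266 (m = -7 + ((446 + 349) + 478) = -7 + (795 + 478) = -7 + 1273 = 1266)
u(2*(-5), -31) + m*(-1422) = (2*(-5) - 1*(-31)) + 1266*(-1422) = (-10 + 31) - 1800252 = 21 - 1800252 = -1800231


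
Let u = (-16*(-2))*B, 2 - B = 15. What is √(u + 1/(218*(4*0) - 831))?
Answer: 11*I*√2374167/831 ≈ 20.396*I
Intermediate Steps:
B = -13 (B = 2 - 1*15 = 2 - 15 = -13)
u = -416 (u = -16*(-2)*(-13) = 32*(-13) = -416)
√(u + 1/(218*(4*0) - 831)) = √(-416 + 1/(218*(4*0) - 831)) = √(-416 + 1/(218*0 - 831)) = √(-416 + 1/(0 - 831)) = √(-416 + 1/(-831)) = √(-416 - 1/831) = √(-345697/831) = 11*I*√2374167/831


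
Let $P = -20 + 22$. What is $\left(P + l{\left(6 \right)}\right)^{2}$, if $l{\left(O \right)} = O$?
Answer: $64$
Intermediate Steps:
$P = 2$
$\left(P + l{\left(6 \right)}\right)^{2} = \left(2 + 6\right)^{2} = 8^{2} = 64$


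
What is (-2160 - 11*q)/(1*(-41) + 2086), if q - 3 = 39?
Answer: -2622/2045 ≈ -1.2822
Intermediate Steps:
q = 42 (q = 3 + 39 = 42)
(-2160 - 11*q)/(1*(-41) + 2086) = (-2160 - 11*42)/(1*(-41) + 2086) = (-2160 - 462)/(-41 + 2086) = -2622/2045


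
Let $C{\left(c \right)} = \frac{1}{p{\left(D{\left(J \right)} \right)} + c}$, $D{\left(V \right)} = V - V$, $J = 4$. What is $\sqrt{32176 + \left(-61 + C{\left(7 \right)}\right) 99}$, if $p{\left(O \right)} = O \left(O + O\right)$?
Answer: $\frac{\sqrt{1281406}}{7} \approx 161.71$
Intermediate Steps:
$D{\left(V \right)} = 0$
$p{\left(O \right)} = 2 O^{2}$ ($p{\left(O \right)} = O 2 O = 2 O^{2}$)
$C{\left(c \right)} = \frac{1}{c}$ ($C{\left(c \right)} = \frac{1}{2 \cdot 0^{2} + c} = \frac{1}{2 \cdot 0 + c} = \frac{1}{0 + c} = \frac{1}{c}$)
$\sqrt{32176 + \left(-61 + C{\left(7 \right)}\right) 99} = \sqrt{32176 + \left(-61 + \frac{1}{7}\right) 99} = \sqrt{32176 - \frac{42174}{7}} = \sqrt{\frac{183058}{7}} = \frac{\sqrt{1281406}}{7}$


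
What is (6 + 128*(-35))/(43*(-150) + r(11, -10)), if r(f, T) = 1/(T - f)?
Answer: 93954/135451 ≈ 0.69364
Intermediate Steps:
(6 + 128*(-35))/(43*(-150) + r(11, -10)) = (6 + 128*(-35))/(43*(-150) + 1/(-10 - 1*11)) = (6 - 4480)/(-6450 + 1/(-10 - 11)) = -4474/(-6450 + 1/(-21)) = -4474/(-6450 - 1/21) = -4474/(-135451/21) = -4474*(-21/135451) = 93954/135451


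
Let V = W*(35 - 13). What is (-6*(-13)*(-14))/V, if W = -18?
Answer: 91/33 ≈ 2.7576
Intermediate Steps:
V = -396 (V = -18*(35 - 13) = -18*22 = -396)
(-6*(-13)*(-14))/V = (-6*(-13)*(-14))/(-396) = (78*(-14))*(-1/396) = -1092*(-1/396) = 91/33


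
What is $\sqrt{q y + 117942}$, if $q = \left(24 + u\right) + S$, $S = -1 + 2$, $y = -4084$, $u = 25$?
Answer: $i \sqrt{86258} \approx 293.7 i$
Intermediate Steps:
$S = 1$
$q = 50$ ($q = \left(24 + 25\right) + 1 = 49 + 1 = 50$)
$\sqrt{q y + 117942} = \sqrt{50 \left(-4084\right) + 117942} = \sqrt{-204200 + 117942} = \sqrt{-86258} = i \sqrt{86258}$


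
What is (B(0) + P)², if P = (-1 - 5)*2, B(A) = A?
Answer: 144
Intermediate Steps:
P = -12 (P = -6*2 = -12)
(B(0) + P)² = (0 - 12)² = (-12)² = 144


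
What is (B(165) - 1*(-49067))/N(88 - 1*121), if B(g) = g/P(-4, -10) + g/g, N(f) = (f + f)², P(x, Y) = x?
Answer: 65369/5808 ≈ 11.255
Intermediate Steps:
N(f) = 4*f² (N(f) = (2*f)² = 4*f²)
B(g) = 1 - g/4 (B(g) = g/(-4) + g/g = g*(-¼) + 1 = -g/4 + 1 = 1 - g/4)
(B(165) - 1*(-49067))/N(88 - 1*121) = ((1 - ¼*165) - 1*(-49067))/((4*(88 - 1*121)²)) = ((1 - 165/4) + 49067)/((4*(88 - 121)²)) = (-161/4 + 49067)/((4*(-33)²)) = 196107/(4*((4*1089))) = (196107/4)/4356 = (196107/4)*(1/4356) = 65369/5808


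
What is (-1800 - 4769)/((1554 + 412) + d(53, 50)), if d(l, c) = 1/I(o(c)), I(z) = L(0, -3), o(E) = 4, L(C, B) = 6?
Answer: -39414/11797 ≈ -3.3410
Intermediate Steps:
I(z) = 6
d(l, c) = 1/6
(-1800 - 4769)/((1554 + 412) + d(53, 50)) = (-1800 - 4769)/((1554 + 412) + 1/6) = -6569/(1966 + 1/6) = -6569/11797/6 = -6569*6/11797 = -39414/11797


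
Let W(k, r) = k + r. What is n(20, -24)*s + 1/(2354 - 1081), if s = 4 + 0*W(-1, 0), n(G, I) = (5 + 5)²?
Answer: 509201/1273 ≈ 400.00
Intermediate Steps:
n(G, I) = 100 (n(G, I) = 10² = 100)
s = 4 (s = 4 + 0*(-1 + 0) = 4 + 0*(-1) = 4 + 0 = 4)
n(20, -24)*s + 1/(2354 - 1081) = 100*4 + 1/(2354 - 1081) = 400 + 1/1273 = 509201/1273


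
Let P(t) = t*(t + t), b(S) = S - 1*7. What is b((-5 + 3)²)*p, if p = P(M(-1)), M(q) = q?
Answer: -6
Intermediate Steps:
b(S) = -7 + S (b(S) = S - 7 = -7 + S)
P(t) = 2*t² (P(t) = t*(2*t) = 2*t²)
p = 2 (p = 2*(-1)² = 2*1 = 2)
b((-5 + 3)²)*p = (-7 + (-5 + 3)²)*2 = (-7 + (-2)²)*2 = (-7 + 4)*2 = -3*2 = -6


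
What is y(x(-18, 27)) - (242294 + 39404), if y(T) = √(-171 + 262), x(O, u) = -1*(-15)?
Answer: -281698 + √91 ≈ -2.8169e+5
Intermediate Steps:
x(O, u) = 15
y(T) = √91
y(x(-18, 27)) - (242294 + 39404) = √91 - (242294 + 39404) = √91 - 1*281698 = √91 - 281698 = -281698 + √91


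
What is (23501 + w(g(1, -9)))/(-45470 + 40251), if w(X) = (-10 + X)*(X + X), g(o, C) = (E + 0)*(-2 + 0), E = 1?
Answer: -23549/5219 ≈ -4.5122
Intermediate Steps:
g(o, C) = -2 (g(o, C) = (1 + 0)*(-2 + 0) = 1*(-2) = -2)
w(X) = 2*X*(-10 + X) (w(X) = (-10 + X)*(2*X) = 2*X*(-10 + X))
(23501 + w(g(1, -9)))/(-45470 + 40251) = (23501 + 2*(-2)*(-10 - 2))/(-45470 + 40251) = (23501 + 2*(-2)*(-12))/(-5219) = (23501 + 48)*(-1/5219) = 23549*(-1/5219) = -23549/5219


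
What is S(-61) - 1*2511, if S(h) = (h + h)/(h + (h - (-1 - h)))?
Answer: -228440/91 ≈ -2510.3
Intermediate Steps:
S(h) = 2*h/(1 + 3*h) (S(h) = (2*h)/(h + (h + (1 + h))) = (2*h)/(h + (1 + 2*h)) = (2*h)/(1 + 3*h) = 2*h/(1 + 3*h))
S(-61) - 1*2511 = 2*(-61)/(1 + 3*(-61)) - 1*2511 = 2*(-61)/(1 - 183) - 2511 = 2*(-61)/(-182) - 2511 = 2*(-61)*(-1/182) - 2511 = 61/91 - 2511 = -228440/91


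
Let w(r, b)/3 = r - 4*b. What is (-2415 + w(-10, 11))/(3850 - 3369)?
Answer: -2577/481 ≈ -5.3576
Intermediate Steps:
w(r, b) = -12*b + 3*r (w(r, b) = 3*(r - 4*b) = -12*b + 3*r)
(-2415 + w(-10, 11))/(3850 - 3369) = (-2415 + (-12*11 + 3*(-10)))/(3850 - 3369) = (-2415 + (-132 - 30))/481 = (-2415 - 162)*(1/481) = -2577*1/481 = -2577/481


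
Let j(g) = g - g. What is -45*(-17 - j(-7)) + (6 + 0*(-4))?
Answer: 771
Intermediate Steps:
j(g) = 0
-45*(-17 - j(-7)) + (6 + 0*(-4)) = -45*(-17 - 1*0) + (6 + 0*(-4)) = -45*(-17 + 0) + (6 + 0) = -45*(-17) + 6 = 765 + 6 = 771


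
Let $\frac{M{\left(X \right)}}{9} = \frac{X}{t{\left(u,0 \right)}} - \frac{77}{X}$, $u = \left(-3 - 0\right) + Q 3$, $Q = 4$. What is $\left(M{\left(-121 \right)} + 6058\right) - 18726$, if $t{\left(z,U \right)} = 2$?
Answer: $- \frac{290549}{22} \approx -13207.0$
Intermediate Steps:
$u = 9$ ($u = \left(-3 - 0\right) + 4 \cdot 3 = \left(-3 + 0\right) + 12 = -3 + 12 = 9$)
$M{\left(X \right)} = - \frac{693}{X} + \frac{9 X}{2}$ ($M{\left(X \right)} = 9 \left(\frac{X}{2} - \frac{77}{X}\right) = - \frac{693}{X} + \frac{9 X}{2}$)
$\left(M{\left(-121 \right)} + 6058\right) - 18726 = \left(\left(- \frac{693}{-121} + \frac{9}{2} \left(-121\right)\right) + 6058\right) - 18726 = \left(\left(\left(-693\right) \left(- \frac{1}{121}\right) - \frac{1089}{2}\right) + 6058\right) - 18726 = \left(\left(\frac{63}{11} - \frac{1089}{2}\right) + 6058\right) - 18726 = \left(- \frac{11853}{22} + 6058\right) - 18726 = \frac{121423}{22} - 18726 = - \frac{290549}{22}$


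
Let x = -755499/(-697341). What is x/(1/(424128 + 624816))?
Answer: 264158714352/232447 ≈ 1.1364e+6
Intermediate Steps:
x = 251833/232447 (x = -755499*(-1/697341) = 251833/232447 ≈ 1.0834)
x/(1/(424128 + 624816)) = 251833/(232447*(1/(424128 + 624816))) = 251833/(232447*(1/1048944)) = (251833/232447)*1048944 = 264158714352/232447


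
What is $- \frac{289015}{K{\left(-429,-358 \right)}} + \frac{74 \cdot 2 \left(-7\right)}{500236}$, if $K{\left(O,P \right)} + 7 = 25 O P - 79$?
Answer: $- \frac{37138348061}{480159528376} \approx -0.077346$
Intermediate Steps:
$K{\left(O,P \right)} = -86 + 25 O P$ ($K{\left(O,P \right)} = -7 + \left(25 O P - 79\right) = -7 + \left(-79 + 25 O P\right) = -86 + 25 O P$)
$- \frac{289015}{K{\left(-429,-358 \right)}} + \frac{74 \cdot 2 \left(-7\right)}{500236} = - \frac{289015}{-86 + 25 \left(-429\right) \left(-358\right)} + \frac{74 \cdot 2 \left(-7\right)}{500236} = - \frac{289015}{-86 + 3839550} + 148 \left(-7\right) \frac{1}{500236} = - \frac{289015}{3839464} - \frac{259}{125059} = - \frac{37138348061}{480159528376}$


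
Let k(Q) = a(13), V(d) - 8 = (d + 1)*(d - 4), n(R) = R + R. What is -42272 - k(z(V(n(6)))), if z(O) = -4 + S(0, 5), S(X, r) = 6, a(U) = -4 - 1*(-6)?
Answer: -42274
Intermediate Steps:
a(U) = 2 (a(U) = -4 + 6 = 2)
n(R) = 2*R
V(d) = 8 + (1 + d)*(-4 + d) (V(d) = 8 + (d + 1)*(d - 4) = 8 + (1 + d)*(-4 + d))
z(O) = 2 (z(O) = -4 + 6 = 2)
k(Q) = 2
-42272 - k(z(V(n(6)))) = -42272 - 1*2 = -42272 - 2 = -42274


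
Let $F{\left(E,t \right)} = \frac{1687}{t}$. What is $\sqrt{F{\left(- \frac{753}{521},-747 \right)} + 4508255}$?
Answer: $\frac{\sqrt{279516178234}}{249} \approx 2123.3$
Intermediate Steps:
$\sqrt{F{\left(- \frac{753}{521},-747 \right)} + 4508255} = \sqrt{\frac{1687}{-747} + 4508255} = \sqrt{1687 \left(- \frac{1}{747}\right) + 4508255} = \sqrt{- \frac{1687}{747} + 4508255} = \sqrt{\frac{3367664798}{747}} = \frac{\sqrt{279516178234}}{249}$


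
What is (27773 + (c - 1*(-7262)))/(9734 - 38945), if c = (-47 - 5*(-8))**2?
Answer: -5012/4173 ≈ -1.2011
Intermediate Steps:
c = 49 (c = (-47 + 40)**2 = (-7)**2 = 49)
(27773 + (c - 1*(-7262)))/(9734 - 38945) = (27773 + (49 - 1*(-7262)))/(9734 - 38945) = (27773 + (49 + 7262))/(-29211) = (27773 + 7311)*(-1/29211) = 35084*(-1/29211) = -5012/4173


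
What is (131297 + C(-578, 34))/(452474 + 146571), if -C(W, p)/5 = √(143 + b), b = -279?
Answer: 131297/599045 - 2*I*√34/119809 ≈ 0.21918 - 9.7337e-5*I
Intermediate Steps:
C(W, p) = -10*I*√34 (C(W, p) = -5*√(143 - 279) = -10*I*√34)
(131297 + C(-578, 34))/(452474 + 146571) = (131297 - 10*I*√34)/(452474 + 146571) = (131297 - 10*I*√34)/599045 = (131297 - 10*I*√34)*(1/599045) = 131297/599045 - 2*I*√34/119809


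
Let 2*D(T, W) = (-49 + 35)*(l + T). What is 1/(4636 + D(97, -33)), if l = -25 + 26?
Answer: 1/3950 ≈ 0.00025316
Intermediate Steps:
l = 1
D(T, W) = -7 - 7*T (D(T, W) = ((-49 + 35)*(1 + T))/2 = (-14*(1 + T))/2 = (-14 - 14*T)/2 = -7 - 7*T)
1/(4636 + D(97, -33)) = 1/(4636 + (-7 - 7*97)) = 1/(4636 + (-7 - 679)) = 1/(4636 - 686) = 1/3950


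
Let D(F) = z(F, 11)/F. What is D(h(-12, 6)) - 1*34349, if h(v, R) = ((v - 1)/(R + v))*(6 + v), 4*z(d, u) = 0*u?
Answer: -34349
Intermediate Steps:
z(d, u) = 0 (z(d, u) = (0*u)/4 = (¼)*0 = 0)
h(v, R) = (-1 + v)*(6 + v)/(R + v) (h(v, R) = ((-1 + v)/(R + v))*(6 + v) = (-1 + v)*(6 + v)/(R + v))
D(F) = 0 (D(F) = 0/F = 0)
D(h(-12, 6)) - 1*34349 = 0 - 1*34349 = 0 - 34349 = -34349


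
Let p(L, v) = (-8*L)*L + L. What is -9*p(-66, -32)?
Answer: 314226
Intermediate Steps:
p(L, v) = L - 8*L² (p(L, v) = -8*L² + L = L - 8*L²)
-9*p(-66, -32) = -(-594)*(1 - 8*(-66)) = -(-594)*(1 + 528) = -(-594)*529 = -9*(-34914) = 314226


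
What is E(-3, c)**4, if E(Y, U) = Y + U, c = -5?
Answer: 4096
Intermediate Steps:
E(Y, U) = U + Y
E(-3, c)**4 = (-5 - 3)**4 = (-8)**4 = 4096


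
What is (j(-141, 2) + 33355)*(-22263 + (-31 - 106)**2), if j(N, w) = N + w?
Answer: -116056704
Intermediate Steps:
(j(-141, 2) + 33355)*(-22263 + (-31 - 106)**2) = ((-141 + 2) + 33355)*(-22263 + (-31 - 106)**2) = (-139 + 33355)*(-22263 + (-137)**2) = 33216*(-22263 + 18769) = 33216*(-3494) = -116056704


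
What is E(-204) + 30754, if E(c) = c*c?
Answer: 72370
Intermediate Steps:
E(c) = c**2
E(-204) + 30754 = (-204)**2 + 30754 = 41616 + 30754 = 72370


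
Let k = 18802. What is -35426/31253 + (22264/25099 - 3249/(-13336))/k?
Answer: -13114031116014489/11569879726335952 ≈ -1.1335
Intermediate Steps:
-35426/31253 + (22264/25099 - 3249/(-13336))/k = -35426/31253 + (22264/25099 - 3249/(-13336))/18802 = -35426*1/31253 + (22264*(1/25099) - 3249*(-1/13336))*(1/18802) = -35426/31253 + (22264/25099 + 3249/13336)*(1/18802) = -35426/31253 + (378459355/334720264)*(1/18802) = -35426/31253 + 22262315/370200611984 = -13114031116014489/11569879726335952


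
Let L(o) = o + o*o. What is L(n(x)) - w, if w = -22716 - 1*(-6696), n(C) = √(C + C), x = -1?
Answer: 16018 + I*√2 ≈ 16018.0 + 1.4142*I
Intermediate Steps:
n(C) = √2*√C (n(C) = √(2*C) = √2*√C)
L(o) = o + o²
w = -16020 (w = -22716 + 6696 = -16020)
L(n(x)) - w = (√2*√(-1))*(1 + √2*√(-1)) - 1*(-16020) = (√2*I)*(1 + √2*I) + 16020 = (I*√2)*(1 + I*√2) + 16020 = I*√2*(1 + I*√2) + 16020 = 16020 + I*√2*(1 + I*√2)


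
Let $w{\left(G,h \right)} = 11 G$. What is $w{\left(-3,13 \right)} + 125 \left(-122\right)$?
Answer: $-15283$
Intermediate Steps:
$w{\left(-3,13 \right)} + 125 \left(-122\right) = 11 \left(-3\right) + 125 \left(-122\right) = -33 - 15250 = -15283$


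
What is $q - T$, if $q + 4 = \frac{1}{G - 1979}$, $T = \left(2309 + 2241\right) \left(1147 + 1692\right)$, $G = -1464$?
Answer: $- \frac{44474794123}{3443} \approx -1.2917 \cdot 10^{7}$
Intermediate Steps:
$T = 12917450$ ($T = 4550 \cdot 2839 = 12917450$)
$q = - \frac{13773}{3443}$ ($q = -4 + \frac{1}{-1464 - 1979} = -4 + \frac{1}{-3443} = -4 - \frac{1}{3443} = - \frac{13773}{3443} \approx -4.0003$)
$q - T = - \frac{13773}{3443} - 12917450 = - \frac{44474794123}{3443}$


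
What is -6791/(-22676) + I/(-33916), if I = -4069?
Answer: 40324025/96134902 ≈ 0.41945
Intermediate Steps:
-6791/(-22676) + I/(-33916) = -6791/(-22676) - 4069/(-33916) = -6791*(-1/22676) - 4069*(-1/33916) = 6791/22676 + 4069/33916 = 40324025/96134902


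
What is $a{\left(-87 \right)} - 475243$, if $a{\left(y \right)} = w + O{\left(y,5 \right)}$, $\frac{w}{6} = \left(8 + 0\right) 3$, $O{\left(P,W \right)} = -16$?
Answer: $-475115$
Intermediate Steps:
$w = 144$ ($w = 6 \left(8 + 0\right) 3 = 6 \cdot 8 \cdot 3 = 6 \cdot 24 = 144$)
$a{\left(y \right)} = 128$ ($a{\left(y \right)} = 144 - 16 = 128$)
$a{\left(-87 \right)} - 475243 = 128 - 475243 = -475115$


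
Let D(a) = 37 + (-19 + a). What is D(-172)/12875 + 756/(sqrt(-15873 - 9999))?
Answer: -154/12875 - 9*I*sqrt(33)/11 ≈ -0.011961 - 4.7001*I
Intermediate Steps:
D(a) = 18 + a
D(-172)/12875 + 756/(sqrt(-15873 - 9999)) = (18 - 172)/12875 + 756/(sqrt(-15873 - 9999)) = -154*1/12875 + 756/(sqrt(-25872)) = -154/12875 + 756/((28*I*sqrt(33))) = -154/12875 + 756*(-I*sqrt(33)/924) = -154/12875 - 9*I*sqrt(33)/11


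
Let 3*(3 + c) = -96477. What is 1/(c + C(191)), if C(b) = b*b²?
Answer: 1/6935709 ≈ 1.4418e-7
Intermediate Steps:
c = -32162 (c = -3 + (⅓)*(-96477) = -3 - 32159 = -32162)
C(b) = b³
1/(c + C(191)) = 1/(-32162 + 191³) = 1/(-32162 + 6967871) = 1/6935709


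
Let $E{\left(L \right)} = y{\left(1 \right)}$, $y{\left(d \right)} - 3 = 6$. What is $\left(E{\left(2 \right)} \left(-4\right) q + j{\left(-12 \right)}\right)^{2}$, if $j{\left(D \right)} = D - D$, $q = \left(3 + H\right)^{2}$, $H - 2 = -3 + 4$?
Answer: $1679616$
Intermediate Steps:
$H = 3$ ($H = 2 + \left(-3 + 4\right) = 2 + 1 = 3$)
$y{\left(d \right)} = 9$ ($y{\left(d \right)} = 3 + 6 = 9$)
$q = 36$ ($q = \left(3 + 3\right)^{2} = 6^{2} = 36$)
$E{\left(L \right)} = 9$
$j{\left(D \right)} = 0$
$\left(E{\left(2 \right)} \left(-4\right) q + j{\left(-12 \right)}\right)^{2} = \left(9 \left(-4\right) 36 + 0\right)^{2} = \left(\left(-36\right) 36 + 0\right)^{2} = \left(-1296 + 0\right)^{2} = \left(-1296\right)^{2} = 1679616$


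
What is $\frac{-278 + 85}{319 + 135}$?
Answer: $- \frac{193}{454} \approx -0.42511$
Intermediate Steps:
$\frac{-278 + 85}{319 + 135} = - \frac{193}{454}$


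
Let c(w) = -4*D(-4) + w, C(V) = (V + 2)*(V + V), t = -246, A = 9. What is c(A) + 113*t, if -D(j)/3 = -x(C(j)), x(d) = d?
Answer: -27981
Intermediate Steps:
C(V) = 2*V*(2 + V) (C(V) = (2 + V)*(2*V) = 2*V*(2 + V))
D(j) = 6*j*(2 + j) (D(j) = -(-3)*2*j*(2 + j) = -(-6)*j*(2 + j) = 6*j*(2 + j))
c(w) = -192 + w (c(w) = -24*(-4)*(2 - 4) + w = -24*(-4)*(-2) + w = -4*48 + w = -192 + w)
c(A) + 113*t = (-192 + 9) + 113*(-246) = -183 - 27798 = -27981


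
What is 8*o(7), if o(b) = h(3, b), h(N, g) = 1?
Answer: 8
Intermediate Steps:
o(b) = 1
8*o(7) = 8*1 = 8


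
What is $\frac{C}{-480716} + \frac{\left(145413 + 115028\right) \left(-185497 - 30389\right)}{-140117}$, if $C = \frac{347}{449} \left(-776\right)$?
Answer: $\frac{3033952395692240552}{7560765303407} \approx 4.0128 \cdot 10^{5}$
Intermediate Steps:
$C = - \frac{269272}{449}$ ($C = 347 \cdot \frac{1}{449} \left(-776\right) = \frac{347}{449} \left(-776\right) = - \frac{269272}{449} \approx -599.71$)
$\frac{C}{-480716} + \frac{\left(145413 + 115028\right) \left(-185497 - 30389\right)}{-140117} = - \frac{269272}{449 \left(-480716\right)} + \frac{\left(145413 + 115028\right) \left(-185497 - 30389\right)}{-140117} = \left(- \frac{269272}{449}\right) \left(- \frac{1}{480716}\right) + 260441 \left(-215886\right) \left(- \frac{1}{140117}\right) = \frac{67318}{53960371} - - \frac{56225565726}{140117} = \frac{67318}{53960371} + \frac{56225565726}{140117} = \frac{3033952395692240552}{7560765303407}$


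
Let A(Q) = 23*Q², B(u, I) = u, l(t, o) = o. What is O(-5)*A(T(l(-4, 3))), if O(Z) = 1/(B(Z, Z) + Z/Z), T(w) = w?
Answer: -207/4 ≈ -51.750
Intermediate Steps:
O(Z) = 1/(1 + Z) (O(Z) = 1/(Z + Z/Z) = 1/(Z + 1) = 1/(1 + Z))
O(-5)*A(T(l(-4, 3))) = (23*3²)/(1 - 5) = (23*9)/(-4) = -¼*207 = -207/4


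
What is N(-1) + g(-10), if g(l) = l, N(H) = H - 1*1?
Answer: -12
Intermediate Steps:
N(H) = -1 + H (N(H) = H - 1 = -1 + H)
N(-1) + g(-10) = (-1 - 1) - 10 = -2 - 10 = -12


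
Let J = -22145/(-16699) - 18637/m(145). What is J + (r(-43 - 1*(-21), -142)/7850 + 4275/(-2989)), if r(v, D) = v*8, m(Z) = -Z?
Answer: 729515079222823/5681382624575 ≈ 128.40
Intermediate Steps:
J = 314430288/2421355 (J = -22145/(-16699) - 18637/((-1*145)) = -22145*(-1/16699) - 18637/(-145) = 22145/16699 - 18637*(-1/145) = 22145/16699 + 18637/145 = 314430288/2421355 ≈ 129.86)
r(v, D) = 8*v
J + (r(-43 - 1*(-21), -142)/7850 + 4275/(-2989)) = 314430288/2421355 + ((8*(-43 - 1*(-21)))/7850 + 4275/(-2989)) = 314430288/2421355 + ((8*(-43 + 21))*(1/7850) + 4275*(-1/2989)) = 314430288/2421355 + ((8*(-22))*(1/7850) - 4275/2989) = 314430288/2421355 + (-176*1/7850 - 4275/2989) = 314430288/2421355 + (-88/3925 - 4275/2989) = 314430288/2421355 - 17042407/11731825 = 729515079222823/5681382624575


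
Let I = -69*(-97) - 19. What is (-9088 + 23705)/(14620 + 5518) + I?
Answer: 134415629/20138 ≈ 6674.7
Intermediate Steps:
I = 6674 (I = 6693 - 19 = 6674)
(-9088 + 23705)/(14620 + 5518) + I = (-9088 + 23705)/(14620 + 5518) + 6674 = 14617/20138 + 6674 = 134415629/20138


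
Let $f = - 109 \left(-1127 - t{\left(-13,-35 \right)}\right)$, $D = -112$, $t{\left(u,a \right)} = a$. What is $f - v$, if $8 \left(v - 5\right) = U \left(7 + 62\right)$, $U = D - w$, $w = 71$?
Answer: $\frac{964811}{8} \approx 1.206 \cdot 10^{5}$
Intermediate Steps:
$U = -183$ ($U = -112 - 71 = -183$)
$f = 119028$ ($f = - 109 \left(-1127 - -35\right) = - 109 \left(-1127 + 35\right) = \left(-109\right) \left(-1092\right) = 119028$)
$v = - \frac{12587}{8}$ ($v = 5 + \frac{\left(-183\right) \left(7 + 62\right)}{8} = 5 + \frac{\left(-183\right) 69}{8} = 5 + \frac{1}{8} \left(-12627\right) = 5 - \frac{12627}{8} = - \frac{12587}{8} \approx -1573.4$)
$f - v = 119028 - - \frac{12587}{8} = 119028 + \frac{12587}{8} = \frac{964811}{8}$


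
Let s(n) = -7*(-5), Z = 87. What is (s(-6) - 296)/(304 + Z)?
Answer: -261/391 ≈ -0.66752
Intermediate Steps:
s(n) = 35
(s(-6) - 296)/(304 + Z) = (35 - 296)/(304 + 87) = -261/391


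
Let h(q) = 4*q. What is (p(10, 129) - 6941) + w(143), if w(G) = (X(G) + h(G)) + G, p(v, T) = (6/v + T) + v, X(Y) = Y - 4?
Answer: -29737/5 ≈ -5947.4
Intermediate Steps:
X(Y) = -4 + Y
p(v, T) = T + v + 6/v (p(v, T) = (T + 6/v) + v = T + v + 6/v)
w(G) = -4 + 6*G (w(G) = ((-4 + G) + 4*G) + G = (-4 + 5*G) + G = -4 + 6*G)
(p(10, 129) - 6941) + w(143) = ((129 + 10 + 6/10) - 6941) + (-4 + 6*143) = ((129 + 10 + 6*(⅒)) - 6941) + (-4 + 858) = ((129 + 10 + ⅗) - 6941) + 854 = (698/5 - 6941) + 854 = -34007/5 + 854 = -29737/5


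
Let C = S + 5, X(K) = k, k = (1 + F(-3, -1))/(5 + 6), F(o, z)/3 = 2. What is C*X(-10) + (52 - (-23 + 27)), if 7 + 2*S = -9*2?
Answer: 951/22 ≈ 43.227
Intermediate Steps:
F(o, z) = 6 (F(o, z) = 3*2 = 6)
k = 7/11 (k = (1 + 6)/(5 + 6) = 7/11 ≈ 0.63636)
X(K) = 7/11
S = -25/2 (S = -7/2 + (-9*2)/2 = -7/2 + (½)*(-18) = -7/2 - 9 = -25/2 ≈ -12.500)
C = -15/2 (C = -25/2 + 5 = -15/2 ≈ -7.5000)
C*X(-10) + (52 - (-23 + 27)) = -15/2*7/11 + (52 - (-23 + 27)) = -105/22 + (52 - 1*4) = -105/22 + (52 - 4) = -105/22 + 48 = 951/22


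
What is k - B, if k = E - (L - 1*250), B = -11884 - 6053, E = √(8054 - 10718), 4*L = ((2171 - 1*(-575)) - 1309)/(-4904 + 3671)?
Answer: 29899907/1644 + 6*I*√74 ≈ 18187.0 + 51.614*I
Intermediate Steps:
L = -479/1644 (L = (((2171 - 1*(-575)) - 1309)/(-4904 + 3671))/4 = (((2171 + 575) - 1309)/(-1233))/4 = ((2746 - 1309)*(-1/1233))/4 = (1437*(-1/1233))/4 = (¼)*(-479/411) = -479/1644 ≈ -0.29136)
E = 6*I*√74 (E = √(-2664) = 6*I*√74 ≈ 51.614*I)
B = -17937
k = 411479/1644 + 6*I*√74 (k = 6*I*√74 - (-479/1644 - 1*250) = 6*I*√74 - (-479/1644 - 250) = 6*I*√74 - 1*(-411479/1644) = 6*I*√74 + 411479/1644 = 411479/1644 + 6*I*√74 ≈ 250.29 + 51.614*I)
k - B = (411479/1644 + 6*I*√74) - 1*(-17937) = (411479/1644 + 6*I*√74) + 17937 = 29899907/1644 + 6*I*√74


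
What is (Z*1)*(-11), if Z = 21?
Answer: -231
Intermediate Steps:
(Z*1)*(-11) = (21*1)*(-11) = 21*(-11) = -231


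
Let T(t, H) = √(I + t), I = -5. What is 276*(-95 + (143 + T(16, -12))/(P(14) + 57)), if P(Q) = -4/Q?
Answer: -10133064/397 + 1932*√11/397 ≈ -25508.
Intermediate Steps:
T(t, H) = √(-5 + t)
276*(-95 + (143 + T(16, -12))/(P(14) + 57)) = 276*(-95 + (143 + √(-5 + 16))/(-4/14 + 57)) = 276*(-95 + (143 + √11)/(-4*1/14 + 57)) = 276*(-95 + (143 + √11)/(-2/7 + 57)) = 276*(-95 + (143 + √11)/(397/7)) = 276*(-95 + (143 + √11)*(7/397)) = 276*(-95 + (1001/397 + 7*√11/397)) = 276*(-36714/397 + 7*√11/397) = -10133064/397 + 1932*√11/397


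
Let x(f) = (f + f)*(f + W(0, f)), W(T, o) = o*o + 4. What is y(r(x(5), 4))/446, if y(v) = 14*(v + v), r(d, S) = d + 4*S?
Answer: 4984/223 ≈ 22.350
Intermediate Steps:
W(T, o) = 4 + o² (W(T, o) = o² + 4 = 4 + o²)
x(f) = 2*f*(4 + f + f²) (x(f) = (f + f)*(f + (4 + f²)) = (2*f)*(4 + f + f²) = 2*f*(4 + f + f²))
y(v) = 28*v (y(v) = 14*(2*v) = 28*v)
y(r(x(5), 4))/446 = (28*(2*5*(4 + 5 + 5²) + 4*4))/446 = (28*(2*5*(4 + 5 + 25) + 16))*(1/446) = (28*(2*5*34 + 16))*(1/446) = (28*(340 + 16))*(1/446) = (28*356)*(1/446) = 9968*(1/446) = 4984/223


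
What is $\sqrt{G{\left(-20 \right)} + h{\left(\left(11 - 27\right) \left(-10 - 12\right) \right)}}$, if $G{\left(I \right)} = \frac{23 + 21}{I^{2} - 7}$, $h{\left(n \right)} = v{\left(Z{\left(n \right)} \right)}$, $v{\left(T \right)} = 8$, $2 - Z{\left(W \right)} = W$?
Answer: $\frac{2 \sqrt{313221}}{393} \approx 2.8482$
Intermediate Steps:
$Z{\left(W \right)} = 2 - W$
$h{\left(n \right)} = 8$
$G{\left(I \right)} = \frac{44}{-7 + I^{2}}$
$\sqrt{G{\left(-20 \right)} + h{\left(\left(11 - 27\right) \left(-10 - 12\right) \right)}} = \sqrt{\frac{44}{-7 + \left(-20\right)^{2}} + 8} = \sqrt{\frac{44}{-7 + 400} + 8} = \sqrt{\frac{44}{393} + 8} = \sqrt{\frac{3188}{393}} = \frac{2 \sqrt{313221}}{393}$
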